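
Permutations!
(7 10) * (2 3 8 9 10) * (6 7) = (2 3 8 9 10 6 7) = [0, 1, 3, 8, 4, 5, 7, 2, 9, 10, 6]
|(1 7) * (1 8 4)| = 4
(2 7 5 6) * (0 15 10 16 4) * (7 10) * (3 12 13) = (0 15 7 5 6 2 10 16 4)(3 12 13) = [15, 1, 10, 12, 0, 6, 2, 5, 8, 9, 16, 11, 13, 3, 14, 7, 4]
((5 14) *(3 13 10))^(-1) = (3 10 13)(5 14) = [0, 1, 2, 10, 4, 14, 6, 7, 8, 9, 13, 11, 12, 3, 5]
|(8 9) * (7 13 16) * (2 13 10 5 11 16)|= 10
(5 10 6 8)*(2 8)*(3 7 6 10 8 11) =[0, 1, 11, 7, 4, 8, 2, 6, 5, 9, 10, 3] =(2 11 3 7 6)(5 8)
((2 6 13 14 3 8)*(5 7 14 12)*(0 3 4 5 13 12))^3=(0 2 13 8 12 3 6)(4 14 7 5)=[2, 1, 13, 6, 14, 4, 0, 5, 12, 9, 10, 11, 3, 8, 7]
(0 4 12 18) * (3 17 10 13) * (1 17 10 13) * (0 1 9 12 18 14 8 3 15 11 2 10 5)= (0 4 18 1 17 13 15 11 2 10 9 12 14 8 3 5)= [4, 17, 10, 5, 18, 0, 6, 7, 3, 12, 9, 2, 14, 15, 8, 11, 16, 13, 1]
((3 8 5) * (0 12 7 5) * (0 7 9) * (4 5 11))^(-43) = (0 9 12)(3 5 4 11 7 8) = [9, 1, 2, 5, 11, 4, 6, 8, 3, 12, 10, 7, 0]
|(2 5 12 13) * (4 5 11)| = 6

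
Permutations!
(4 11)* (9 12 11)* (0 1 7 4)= (0 1 7 4 9 12 11)= [1, 7, 2, 3, 9, 5, 6, 4, 8, 12, 10, 0, 11]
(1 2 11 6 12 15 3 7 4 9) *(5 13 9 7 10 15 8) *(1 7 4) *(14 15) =(1 2 11 6 12 8 5 13 9 7)(3 10 14 15) =[0, 2, 11, 10, 4, 13, 12, 1, 5, 7, 14, 6, 8, 9, 15, 3]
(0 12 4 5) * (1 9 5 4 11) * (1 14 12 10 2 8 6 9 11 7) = (0 10 2 8 6 9 5)(1 11 14 12 7) = [10, 11, 8, 3, 4, 0, 9, 1, 6, 5, 2, 14, 7, 13, 12]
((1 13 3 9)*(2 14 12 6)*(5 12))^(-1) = [0, 9, 6, 13, 4, 14, 12, 7, 8, 3, 10, 11, 5, 1, 2] = (1 9 3 13)(2 6 12 5 14)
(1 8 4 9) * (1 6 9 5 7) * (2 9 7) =[0, 8, 9, 3, 5, 2, 7, 1, 4, 6] =(1 8 4 5 2 9 6 7)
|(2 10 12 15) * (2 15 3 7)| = |(15)(2 10 12 3 7)| = 5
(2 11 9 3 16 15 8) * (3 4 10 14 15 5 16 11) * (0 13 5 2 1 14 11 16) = (0 13 5)(1 14 15 8)(2 3 16)(4 10 11 9) = [13, 14, 3, 16, 10, 0, 6, 7, 1, 4, 11, 9, 12, 5, 15, 8, 2]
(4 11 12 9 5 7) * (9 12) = (12)(4 11 9 5 7) = [0, 1, 2, 3, 11, 7, 6, 4, 8, 5, 10, 9, 12]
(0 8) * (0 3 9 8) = [0, 1, 2, 9, 4, 5, 6, 7, 3, 8] = (3 9 8)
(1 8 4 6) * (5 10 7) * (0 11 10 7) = (0 11 10)(1 8 4 6)(5 7) = [11, 8, 2, 3, 6, 7, 1, 5, 4, 9, 0, 10]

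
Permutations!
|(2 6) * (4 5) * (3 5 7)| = |(2 6)(3 5 4 7)| = 4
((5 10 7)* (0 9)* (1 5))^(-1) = (0 9)(1 7 10 5) = [9, 7, 2, 3, 4, 1, 6, 10, 8, 0, 5]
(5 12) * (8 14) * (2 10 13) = (2 10 13)(5 12)(8 14) = [0, 1, 10, 3, 4, 12, 6, 7, 14, 9, 13, 11, 5, 2, 8]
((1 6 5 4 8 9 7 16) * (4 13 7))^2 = (1 5 7)(4 9 8)(6 13 16) = [0, 5, 2, 3, 9, 7, 13, 1, 4, 8, 10, 11, 12, 16, 14, 15, 6]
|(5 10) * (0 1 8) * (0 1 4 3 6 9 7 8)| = 8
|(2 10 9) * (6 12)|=|(2 10 9)(6 12)|=6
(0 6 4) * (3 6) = (0 3 6 4) = [3, 1, 2, 6, 0, 5, 4]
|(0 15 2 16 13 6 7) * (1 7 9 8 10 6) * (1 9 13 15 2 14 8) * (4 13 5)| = |(0 2 16 15 14 8 10 6 5 4 13 9 1 7)| = 14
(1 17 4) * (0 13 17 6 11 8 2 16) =(0 13 17 4 1 6 11 8 2 16) =[13, 6, 16, 3, 1, 5, 11, 7, 2, 9, 10, 8, 12, 17, 14, 15, 0, 4]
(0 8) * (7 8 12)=(0 12 7 8)=[12, 1, 2, 3, 4, 5, 6, 8, 0, 9, 10, 11, 7]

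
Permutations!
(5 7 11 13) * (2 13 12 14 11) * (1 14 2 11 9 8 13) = (1 14 9 8 13 5 7 11 12 2) = [0, 14, 1, 3, 4, 7, 6, 11, 13, 8, 10, 12, 2, 5, 9]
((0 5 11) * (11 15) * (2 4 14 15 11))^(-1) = (0 11 5)(2 15 14 4) = [11, 1, 15, 3, 2, 0, 6, 7, 8, 9, 10, 5, 12, 13, 4, 14]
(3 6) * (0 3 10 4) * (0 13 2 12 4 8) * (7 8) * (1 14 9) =(0 3 6 10 7 8)(1 14 9)(2 12 4 13) =[3, 14, 12, 6, 13, 5, 10, 8, 0, 1, 7, 11, 4, 2, 9]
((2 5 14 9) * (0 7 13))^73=(0 7 13)(2 5 14 9)=[7, 1, 5, 3, 4, 14, 6, 13, 8, 2, 10, 11, 12, 0, 9]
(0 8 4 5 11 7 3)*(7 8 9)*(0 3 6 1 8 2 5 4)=(0 9 7 6 1 8)(2 5 11)=[9, 8, 5, 3, 4, 11, 1, 6, 0, 7, 10, 2]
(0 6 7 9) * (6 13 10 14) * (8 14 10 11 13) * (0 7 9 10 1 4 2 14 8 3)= (0 3)(1 4 2 14 6 9 7 10)(11 13)= [3, 4, 14, 0, 2, 5, 9, 10, 8, 7, 1, 13, 12, 11, 6]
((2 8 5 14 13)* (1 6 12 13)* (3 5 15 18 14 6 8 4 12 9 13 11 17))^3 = (1 18 8 14 15)(2 11 5 13 12 3 9 4 17 6) = [0, 18, 11, 9, 17, 13, 2, 7, 14, 4, 10, 5, 3, 12, 15, 1, 16, 6, 8]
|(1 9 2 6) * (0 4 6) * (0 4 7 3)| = |(0 7 3)(1 9 2 4 6)| = 15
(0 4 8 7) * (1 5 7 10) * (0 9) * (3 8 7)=(0 4 7 9)(1 5 3 8 10)=[4, 5, 2, 8, 7, 3, 6, 9, 10, 0, 1]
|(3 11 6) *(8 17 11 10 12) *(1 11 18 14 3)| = 21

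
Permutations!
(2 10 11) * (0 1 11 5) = (0 1 11 2 10 5) = [1, 11, 10, 3, 4, 0, 6, 7, 8, 9, 5, 2]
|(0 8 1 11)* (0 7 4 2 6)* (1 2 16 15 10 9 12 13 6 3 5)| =16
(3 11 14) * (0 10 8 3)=[10, 1, 2, 11, 4, 5, 6, 7, 3, 9, 8, 14, 12, 13, 0]=(0 10 8 3 11 14)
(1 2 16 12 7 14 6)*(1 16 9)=(1 2 9)(6 16 12 7 14)=[0, 2, 9, 3, 4, 5, 16, 14, 8, 1, 10, 11, 7, 13, 6, 15, 12]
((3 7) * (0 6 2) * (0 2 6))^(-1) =(3 7) =[0, 1, 2, 7, 4, 5, 6, 3]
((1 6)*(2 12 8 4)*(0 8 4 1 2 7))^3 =(0 6 4 8 2 7 1 12) =[6, 12, 7, 3, 8, 5, 4, 1, 2, 9, 10, 11, 0]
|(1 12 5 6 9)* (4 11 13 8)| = |(1 12 5 6 9)(4 11 13 8)| = 20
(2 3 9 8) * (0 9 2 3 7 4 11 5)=(0 9 8 3 2 7 4 11 5)=[9, 1, 7, 2, 11, 0, 6, 4, 3, 8, 10, 5]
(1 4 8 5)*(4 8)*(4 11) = (1 8 5)(4 11) = [0, 8, 2, 3, 11, 1, 6, 7, 5, 9, 10, 4]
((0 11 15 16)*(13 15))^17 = (0 13 16 11 15) = [13, 1, 2, 3, 4, 5, 6, 7, 8, 9, 10, 15, 12, 16, 14, 0, 11]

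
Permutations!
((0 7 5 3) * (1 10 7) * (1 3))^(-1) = (0 3)(1 5 7 10) = [3, 5, 2, 0, 4, 7, 6, 10, 8, 9, 1]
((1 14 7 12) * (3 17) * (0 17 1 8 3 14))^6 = (0 3 12 14)(1 8 7 17) = [3, 8, 2, 12, 4, 5, 6, 17, 7, 9, 10, 11, 14, 13, 0, 15, 16, 1]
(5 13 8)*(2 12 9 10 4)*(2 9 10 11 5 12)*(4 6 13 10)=[0, 1, 2, 3, 9, 10, 13, 7, 12, 11, 6, 5, 4, 8]=(4 9 11 5 10 6 13 8 12)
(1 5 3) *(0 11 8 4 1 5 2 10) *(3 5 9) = [11, 2, 10, 9, 1, 5, 6, 7, 4, 3, 0, 8] = (0 11 8 4 1 2 10)(3 9)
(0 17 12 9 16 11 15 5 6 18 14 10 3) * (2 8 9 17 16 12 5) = [16, 1, 8, 0, 4, 6, 18, 7, 9, 12, 3, 15, 17, 13, 10, 2, 11, 5, 14] = (0 16 11 15 2 8 9 12 17 5 6 18 14 10 3)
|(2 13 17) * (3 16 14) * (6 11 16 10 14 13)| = 6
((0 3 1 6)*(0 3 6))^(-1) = (0 1 3 6) = [1, 3, 2, 6, 4, 5, 0]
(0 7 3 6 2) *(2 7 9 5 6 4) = (0 9 5 6 7 3 4 2) = [9, 1, 0, 4, 2, 6, 7, 3, 8, 5]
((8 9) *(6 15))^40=(15)=[0, 1, 2, 3, 4, 5, 6, 7, 8, 9, 10, 11, 12, 13, 14, 15]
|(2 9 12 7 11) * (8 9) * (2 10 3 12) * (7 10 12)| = 15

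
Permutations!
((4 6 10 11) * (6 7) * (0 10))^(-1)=[6, 1, 2, 3, 11, 5, 7, 4, 8, 9, 0, 10]=(0 6 7 4 11 10)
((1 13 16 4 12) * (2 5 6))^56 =(1 13 16 4 12)(2 6 5) =[0, 13, 6, 3, 12, 2, 5, 7, 8, 9, 10, 11, 1, 16, 14, 15, 4]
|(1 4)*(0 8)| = |(0 8)(1 4)| = 2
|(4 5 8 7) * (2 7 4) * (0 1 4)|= 10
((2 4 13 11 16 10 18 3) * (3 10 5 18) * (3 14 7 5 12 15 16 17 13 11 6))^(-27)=[0, 1, 4, 2, 11, 14, 3, 10, 8, 9, 5, 17, 12, 6, 18, 15, 16, 13, 7]=(2 4 11 17 13 6 3)(5 14 18 7 10)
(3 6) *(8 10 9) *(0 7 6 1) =(0 7 6 3 1)(8 10 9) =[7, 0, 2, 1, 4, 5, 3, 6, 10, 8, 9]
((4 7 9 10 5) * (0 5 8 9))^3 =[7, 1, 2, 3, 5, 0, 6, 4, 8, 9, 10] =(10)(0 7 4 5)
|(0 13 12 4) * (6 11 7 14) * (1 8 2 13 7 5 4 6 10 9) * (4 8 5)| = 14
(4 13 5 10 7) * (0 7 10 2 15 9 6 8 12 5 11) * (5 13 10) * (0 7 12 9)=(0 12 13 11 7 4 10 5 2 15)(6 8 9)=[12, 1, 15, 3, 10, 2, 8, 4, 9, 6, 5, 7, 13, 11, 14, 0]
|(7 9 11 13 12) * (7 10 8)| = |(7 9 11 13 12 10 8)| = 7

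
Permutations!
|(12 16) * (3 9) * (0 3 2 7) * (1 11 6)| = 30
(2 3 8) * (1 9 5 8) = (1 9 5 8 2 3) = [0, 9, 3, 1, 4, 8, 6, 7, 2, 5]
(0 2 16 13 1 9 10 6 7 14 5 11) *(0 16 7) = [2, 9, 7, 3, 4, 11, 0, 14, 8, 10, 6, 16, 12, 1, 5, 15, 13] = (0 2 7 14 5 11 16 13 1 9 10 6)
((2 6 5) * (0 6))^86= (0 5)(2 6)= [5, 1, 6, 3, 4, 0, 2]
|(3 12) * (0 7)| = |(0 7)(3 12)| = 2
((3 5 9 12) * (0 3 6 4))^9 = (0 5 12 4 3 9 6) = [5, 1, 2, 9, 3, 12, 0, 7, 8, 6, 10, 11, 4]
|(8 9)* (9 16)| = |(8 16 9)| = 3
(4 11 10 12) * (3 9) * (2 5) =(2 5)(3 9)(4 11 10 12) =[0, 1, 5, 9, 11, 2, 6, 7, 8, 3, 12, 10, 4]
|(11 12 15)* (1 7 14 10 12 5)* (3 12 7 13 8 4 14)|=|(1 13 8 4 14 10 7 3 12 15 11 5)|=12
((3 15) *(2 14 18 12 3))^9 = (2 12)(3 14)(15 18) = [0, 1, 12, 14, 4, 5, 6, 7, 8, 9, 10, 11, 2, 13, 3, 18, 16, 17, 15]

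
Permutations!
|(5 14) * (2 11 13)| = 6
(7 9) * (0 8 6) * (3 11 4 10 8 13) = [13, 1, 2, 11, 10, 5, 0, 9, 6, 7, 8, 4, 12, 3] = (0 13 3 11 4 10 8 6)(7 9)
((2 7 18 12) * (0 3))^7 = (0 3)(2 12 18 7) = [3, 1, 12, 0, 4, 5, 6, 2, 8, 9, 10, 11, 18, 13, 14, 15, 16, 17, 7]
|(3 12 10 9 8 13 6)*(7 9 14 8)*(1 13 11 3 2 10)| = |(1 13 6 2 10 14 8 11 3 12)(7 9)| = 10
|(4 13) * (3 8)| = 2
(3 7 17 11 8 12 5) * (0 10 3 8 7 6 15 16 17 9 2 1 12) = (0 10 3 6 15 16 17 11 7 9 2 1 12 5 8) = [10, 12, 1, 6, 4, 8, 15, 9, 0, 2, 3, 7, 5, 13, 14, 16, 17, 11]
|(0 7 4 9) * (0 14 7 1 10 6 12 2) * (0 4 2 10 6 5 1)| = 5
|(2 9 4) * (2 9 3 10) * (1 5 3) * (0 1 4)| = 8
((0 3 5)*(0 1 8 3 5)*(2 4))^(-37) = (0 8 5 3 1)(2 4) = [8, 0, 4, 1, 2, 3, 6, 7, 5]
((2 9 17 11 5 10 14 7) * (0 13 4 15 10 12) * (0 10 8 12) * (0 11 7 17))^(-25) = (0 9 2 7 17 14 10 12 8 15 4 13)(5 11) = [9, 1, 7, 3, 13, 11, 6, 17, 15, 2, 12, 5, 8, 0, 10, 4, 16, 14]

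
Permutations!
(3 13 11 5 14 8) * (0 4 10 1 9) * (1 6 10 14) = (0 4 14 8 3 13 11 5 1 9)(6 10) = [4, 9, 2, 13, 14, 1, 10, 7, 3, 0, 6, 5, 12, 11, 8]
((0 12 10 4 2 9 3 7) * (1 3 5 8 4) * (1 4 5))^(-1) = (0 7 3 1 9 2 4 10 12)(5 8) = [7, 9, 4, 1, 10, 8, 6, 3, 5, 2, 12, 11, 0]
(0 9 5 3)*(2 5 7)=[9, 1, 5, 0, 4, 3, 6, 2, 8, 7]=(0 9 7 2 5 3)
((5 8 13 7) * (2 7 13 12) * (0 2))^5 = [12, 1, 0, 3, 4, 7, 6, 2, 5, 9, 10, 11, 8, 13] = (13)(0 12 8 5 7 2)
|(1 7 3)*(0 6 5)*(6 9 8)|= 15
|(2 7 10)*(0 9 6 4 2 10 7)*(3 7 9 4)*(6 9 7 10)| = 3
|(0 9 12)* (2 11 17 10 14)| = 15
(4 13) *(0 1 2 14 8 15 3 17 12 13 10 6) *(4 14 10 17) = (0 1 2 10 6)(3 4 17 12 13 14 8 15) = [1, 2, 10, 4, 17, 5, 0, 7, 15, 9, 6, 11, 13, 14, 8, 3, 16, 12]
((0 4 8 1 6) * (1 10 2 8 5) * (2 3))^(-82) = (0 1 4 6 5)(2 10)(3 8) = [1, 4, 10, 8, 6, 0, 5, 7, 3, 9, 2]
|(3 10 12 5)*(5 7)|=5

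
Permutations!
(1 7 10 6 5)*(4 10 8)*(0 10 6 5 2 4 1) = [10, 7, 4, 3, 6, 0, 2, 8, 1, 9, 5] = (0 10 5)(1 7 8)(2 4 6)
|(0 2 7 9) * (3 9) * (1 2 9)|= 4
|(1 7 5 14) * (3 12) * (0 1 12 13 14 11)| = |(0 1 7 5 11)(3 13 14 12)| = 20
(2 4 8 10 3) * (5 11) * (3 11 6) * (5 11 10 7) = (11)(2 4 8 7 5 6 3) = [0, 1, 4, 2, 8, 6, 3, 5, 7, 9, 10, 11]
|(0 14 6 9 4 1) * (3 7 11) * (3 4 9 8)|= 9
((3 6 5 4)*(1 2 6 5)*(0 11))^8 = (11)(1 6 2)(3 4 5) = [0, 6, 1, 4, 5, 3, 2, 7, 8, 9, 10, 11]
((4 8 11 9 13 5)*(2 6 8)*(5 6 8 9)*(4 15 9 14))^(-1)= (2 4 14 6 13 9 15 5 11 8)= [0, 1, 4, 3, 14, 11, 13, 7, 2, 15, 10, 8, 12, 9, 6, 5]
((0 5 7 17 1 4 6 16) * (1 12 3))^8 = [6, 12, 2, 17, 3, 16, 1, 0, 8, 9, 10, 11, 7, 13, 14, 15, 4, 5] = (0 6 1 12 7)(3 17 5 16 4)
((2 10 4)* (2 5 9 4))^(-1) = (2 10)(4 9 5) = [0, 1, 10, 3, 9, 4, 6, 7, 8, 5, 2]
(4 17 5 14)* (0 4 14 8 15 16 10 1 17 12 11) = [4, 17, 2, 3, 12, 8, 6, 7, 15, 9, 1, 0, 11, 13, 14, 16, 10, 5] = (0 4 12 11)(1 17 5 8 15 16 10)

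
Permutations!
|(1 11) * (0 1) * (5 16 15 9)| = |(0 1 11)(5 16 15 9)| = 12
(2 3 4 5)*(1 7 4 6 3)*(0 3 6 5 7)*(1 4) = [3, 0, 4, 5, 7, 2, 6, 1] = (0 3 5 2 4 7 1)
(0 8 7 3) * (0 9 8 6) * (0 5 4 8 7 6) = (3 9 7)(4 8 6 5) = [0, 1, 2, 9, 8, 4, 5, 3, 6, 7]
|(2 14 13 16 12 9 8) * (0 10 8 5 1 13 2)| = 6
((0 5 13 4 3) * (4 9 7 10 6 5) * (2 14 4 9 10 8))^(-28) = (0 2)(3 8)(4 7)(9 14) = [2, 1, 0, 8, 7, 5, 6, 4, 3, 14, 10, 11, 12, 13, 9]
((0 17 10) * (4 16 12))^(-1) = (0 10 17)(4 12 16) = [10, 1, 2, 3, 12, 5, 6, 7, 8, 9, 17, 11, 16, 13, 14, 15, 4, 0]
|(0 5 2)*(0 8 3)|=|(0 5 2 8 3)|=5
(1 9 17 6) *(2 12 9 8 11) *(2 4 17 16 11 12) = (1 8 12 9 16 11 4 17 6) = [0, 8, 2, 3, 17, 5, 1, 7, 12, 16, 10, 4, 9, 13, 14, 15, 11, 6]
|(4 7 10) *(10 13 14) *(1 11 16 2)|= |(1 11 16 2)(4 7 13 14 10)|= 20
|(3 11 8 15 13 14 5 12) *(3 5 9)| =|(3 11 8 15 13 14 9)(5 12)| =14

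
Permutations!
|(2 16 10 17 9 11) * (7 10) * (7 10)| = |(2 16 10 17 9 11)| = 6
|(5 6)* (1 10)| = 2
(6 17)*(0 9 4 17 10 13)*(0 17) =(0 9 4)(6 10 13 17) =[9, 1, 2, 3, 0, 5, 10, 7, 8, 4, 13, 11, 12, 17, 14, 15, 16, 6]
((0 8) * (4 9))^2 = (9) = [0, 1, 2, 3, 4, 5, 6, 7, 8, 9]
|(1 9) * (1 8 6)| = |(1 9 8 6)| = 4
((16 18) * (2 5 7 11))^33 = (2 5 7 11)(16 18) = [0, 1, 5, 3, 4, 7, 6, 11, 8, 9, 10, 2, 12, 13, 14, 15, 18, 17, 16]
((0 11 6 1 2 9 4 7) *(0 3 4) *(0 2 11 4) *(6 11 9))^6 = (11)(0 7)(1 2)(3 4)(6 9) = [7, 2, 1, 4, 3, 5, 9, 0, 8, 6, 10, 11]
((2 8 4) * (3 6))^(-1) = [0, 1, 4, 6, 8, 5, 3, 7, 2] = (2 4 8)(3 6)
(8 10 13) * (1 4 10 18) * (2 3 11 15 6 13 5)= (1 4 10 5 2 3 11 15 6 13 8 18)= [0, 4, 3, 11, 10, 2, 13, 7, 18, 9, 5, 15, 12, 8, 14, 6, 16, 17, 1]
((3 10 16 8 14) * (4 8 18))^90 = (3 14 8 4 18 16 10) = [0, 1, 2, 14, 18, 5, 6, 7, 4, 9, 3, 11, 12, 13, 8, 15, 10, 17, 16]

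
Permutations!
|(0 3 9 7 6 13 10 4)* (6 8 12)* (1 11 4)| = 12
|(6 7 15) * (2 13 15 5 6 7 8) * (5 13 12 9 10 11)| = |(2 12 9 10 11 5 6 8)(7 13 15)| = 24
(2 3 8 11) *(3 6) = [0, 1, 6, 8, 4, 5, 3, 7, 11, 9, 10, 2] = (2 6 3 8 11)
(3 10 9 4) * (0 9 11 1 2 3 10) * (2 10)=(0 9 4 2 3)(1 10 11)=[9, 10, 3, 0, 2, 5, 6, 7, 8, 4, 11, 1]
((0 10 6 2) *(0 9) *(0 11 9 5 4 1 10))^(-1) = (1 4 5 2 6 10)(9 11) = [0, 4, 6, 3, 5, 2, 10, 7, 8, 11, 1, 9]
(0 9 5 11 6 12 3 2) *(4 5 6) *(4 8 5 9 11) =(0 11 8 5 4 9 6 12 3 2) =[11, 1, 0, 2, 9, 4, 12, 7, 5, 6, 10, 8, 3]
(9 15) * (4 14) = [0, 1, 2, 3, 14, 5, 6, 7, 8, 15, 10, 11, 12, 13, 4, 9] = (4 14)(9 15)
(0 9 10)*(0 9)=(9 10)=[0, 1, 2, 3, 4, 5, 6, 7, 8, 10, 9]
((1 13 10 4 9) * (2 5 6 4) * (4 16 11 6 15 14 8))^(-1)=(1 9 4 8 14 15 5 2 10 13)(6 11 16)=[0, 9, 10, 3, 8, 2, 11, 7, 14, 4, 13, 16, 12, 1, 15, 5, 6]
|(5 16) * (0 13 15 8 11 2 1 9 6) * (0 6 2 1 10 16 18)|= |(0 13 15 8 11 1 9 2 10 16 5 18)|= 12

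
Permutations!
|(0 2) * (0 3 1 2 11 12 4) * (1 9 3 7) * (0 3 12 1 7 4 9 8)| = 14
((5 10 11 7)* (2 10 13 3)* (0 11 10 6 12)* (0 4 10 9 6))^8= (0 11 7 5 13 3 2)(4 6 10 12 9)= [11, 1, 0, 2, 6, 13, 10, 5, 8, 4, 12, 7, 9, 3]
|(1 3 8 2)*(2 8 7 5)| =|(8)(1 3 7 5 2)| =5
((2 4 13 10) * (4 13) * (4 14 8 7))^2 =(2 10 13)(4 8)(7 14) =[0, 1, 10, 3, 8, 5, 6, 14, 4, 9, 13, 11, 12, 2, 7]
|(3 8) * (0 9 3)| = |(0 9 3 8)| = 4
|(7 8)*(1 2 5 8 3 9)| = |(1 2 5 8 7 3 9)| = 7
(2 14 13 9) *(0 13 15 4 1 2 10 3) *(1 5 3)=(0 13 9 10 1 2 14 15 4 5 3)=[13, 2, 14, 0, 5, 3, 6, 7, 8, 10, 1, 11, 12, 9, 15, 4]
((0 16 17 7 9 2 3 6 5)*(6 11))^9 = (0 5 6 11 3 2 9 7 17 16) = [5, 1, 9, 2, 4, 6, 11, 17, 8, 7, 10, 3, 12, 13, 14, 15, 0, 16]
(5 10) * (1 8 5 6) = (1 8 5 10 6) = [0, 8, 2, 3, 4, 10, 1, 7, 5, 9, 6]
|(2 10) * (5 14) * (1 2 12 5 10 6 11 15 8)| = 12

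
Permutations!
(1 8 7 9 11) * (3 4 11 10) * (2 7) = (1 8 2 7 9 10 3 4 11) = [0, 8, 7, 4, 11, 5, 6, 9, 2, 10, 3, 1]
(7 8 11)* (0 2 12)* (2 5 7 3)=[5, 1, 12, 2, 4, 7, 6, 8, 11, 9, 10, 3, 0]=(0 5 7 8 11 3 2 12)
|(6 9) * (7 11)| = |(6 9)(7 11)| = 2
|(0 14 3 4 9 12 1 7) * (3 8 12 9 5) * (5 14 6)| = |(0 6 5 3 4 14 8 12 1 7)| = 10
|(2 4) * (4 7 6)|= |(2 7 6 4)|= 4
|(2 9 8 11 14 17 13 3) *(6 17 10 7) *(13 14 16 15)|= 40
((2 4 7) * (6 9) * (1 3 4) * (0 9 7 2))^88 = [0, 1, 2, 3, 4, 5, 6, 7, 8, 9] = (9)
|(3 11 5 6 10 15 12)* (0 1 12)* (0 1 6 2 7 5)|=|(0 6 10 15 1 12 3 11)(2 7 5)|=24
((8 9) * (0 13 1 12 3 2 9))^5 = (0 2 1 8 3 13 9 12) = [2, 8, 1, 13, 4, 5, 6, 7, 3, 12, 10, 11, 0, 9]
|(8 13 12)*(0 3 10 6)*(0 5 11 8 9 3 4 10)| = |(0 4 10 6 5 11 8 13 12 9 3)| = 11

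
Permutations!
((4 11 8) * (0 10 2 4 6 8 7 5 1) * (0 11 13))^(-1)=[13, 5, 10, 3, 2, 7, 8, 11, 6, 9, 0, 1, 12, 4]=(0 13 4 2 10)(1 5 7 11)(6 8)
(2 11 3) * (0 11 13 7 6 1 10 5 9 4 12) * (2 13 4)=(0 11 3 13 7 6 1 10 5 9 2 4 12)=[11, 10, 4, 13, 12, 9, 1, 6, 8, 2, 5, 3, 0, 7]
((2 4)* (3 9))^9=(2 4)(3 9)=[0, 1, 4, 9, 2, 5, 6, 7, 8, 3]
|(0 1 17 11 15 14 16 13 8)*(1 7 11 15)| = 10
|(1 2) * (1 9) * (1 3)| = 4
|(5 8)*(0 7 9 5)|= |(0 7 9 5 8)|= 5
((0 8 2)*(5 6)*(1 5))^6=(8)=[0, 1, 2, 3, 4, 5, 6, 7, 8]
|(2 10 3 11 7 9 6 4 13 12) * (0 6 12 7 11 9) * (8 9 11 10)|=60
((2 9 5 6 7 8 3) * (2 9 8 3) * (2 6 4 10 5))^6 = (10) = [0, 1, 2, 3, 4, 5, 6, 7, 8, 9, 10]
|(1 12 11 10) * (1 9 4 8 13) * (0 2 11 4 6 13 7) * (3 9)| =|(0 2 11 10 3 9 6 13 1 12 4 8 7)| =13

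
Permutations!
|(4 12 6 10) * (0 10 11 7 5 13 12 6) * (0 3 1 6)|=24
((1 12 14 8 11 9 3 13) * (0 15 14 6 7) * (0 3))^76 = (0 11 14)(1 3 6)(7 12 13)(8 15 9) = [11, 3, 2, 6, 4, 5, 1, 12, 15, 8, 10, 14, 13, 7, 0, 9]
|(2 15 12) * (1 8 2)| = 5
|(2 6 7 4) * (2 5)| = 5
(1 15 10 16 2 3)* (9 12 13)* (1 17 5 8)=(1 15 10 16 2 3 17 5 8)(9 12 13)=[0, 15, 3, 17, 4, 8, 6, 7, 1, 12, 16, 11, 13, 9, 14, 10, 2, 5]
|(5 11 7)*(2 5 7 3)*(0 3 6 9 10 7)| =|(0 3 2 5 11 6 9 10 7)| =9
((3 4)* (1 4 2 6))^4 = (1 6 2 3 4) = [0, 6, 3, 4, 1, 5, 2]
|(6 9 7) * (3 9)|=|(3 9 7 6)|=4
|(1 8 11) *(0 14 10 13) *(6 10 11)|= 8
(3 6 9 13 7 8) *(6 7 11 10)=(3 7 8)(6 9 13 11 10)=[0, 1, 2, 7, 4, 5, 9, 8, 3, 13, 6, 10, 12, 11]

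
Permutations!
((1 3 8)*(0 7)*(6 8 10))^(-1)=(0 7)(1 8 6 10 3)=[7, 8, 2, 1, 4, 5, 10, 0, 6, 9, 3]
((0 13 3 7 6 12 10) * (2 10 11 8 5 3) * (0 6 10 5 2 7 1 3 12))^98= [10, 1, 11, 3, 4, 8, 7, 0, 12, 9, 13, 5, 2, 6]= (0 10 13 6 7)(2 11 5 8 12)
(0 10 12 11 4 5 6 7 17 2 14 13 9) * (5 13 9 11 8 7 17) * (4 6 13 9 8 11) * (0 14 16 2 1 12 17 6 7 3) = (0 10 17 1 12 11 7 5 13 4 9 14 8 3)(2 16) = [10, 12, 16, 0, 9, 13, 6, 5, 3, 14, 17, 7, 11, 4, 8, 15, 2, 1]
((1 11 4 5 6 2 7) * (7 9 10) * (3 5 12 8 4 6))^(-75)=(12)(1 6 9 7 11 2 10)(3 5)=[0, 6, 10, 5, 4, 3, 9, 11, 8, 7, 1, 2, 12]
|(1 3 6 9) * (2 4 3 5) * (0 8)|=|(0 8)(1 5 2 4 3 6 9)|=14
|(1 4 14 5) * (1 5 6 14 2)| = |(1 4 2)(6 14)| = 6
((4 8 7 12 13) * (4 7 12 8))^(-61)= [0, 1, 2, 3, 4, 5, 6, 13, 7, 9, 10, 11, 8, 12]= (7 13 12 8)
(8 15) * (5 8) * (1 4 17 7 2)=(1 4 17 7 2)(5 8 15)=[0, 4, 1, 3, 17, 8, 6, 2, 15, 9, 10, 11, 12, 13, 14, 5, 16, 7]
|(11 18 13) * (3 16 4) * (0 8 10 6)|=12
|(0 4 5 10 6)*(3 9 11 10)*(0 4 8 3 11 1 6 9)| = 21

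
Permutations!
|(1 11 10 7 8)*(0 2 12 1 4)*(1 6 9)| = |(0 2 12 6 9 1 11 10 7 8 4)| = 11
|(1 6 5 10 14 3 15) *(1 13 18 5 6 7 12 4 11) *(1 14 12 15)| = 12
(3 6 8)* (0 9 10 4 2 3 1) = (0 9 10 4 2 3 6 8 1) = [9, 0, 3, 6, 2, 5, 8, 7, 1, 10, 4]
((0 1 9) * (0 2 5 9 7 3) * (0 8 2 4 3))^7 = (0 1 7)(2 5 9 4 3 8) = [1, 7, 5, 8, 3, 9, 6, 0, 2, 4]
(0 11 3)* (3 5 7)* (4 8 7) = [11, 1, 2, 0, 8, 4, 6, 3, 7, 9, 10, 5] = (0 11 5 4 8 7 3)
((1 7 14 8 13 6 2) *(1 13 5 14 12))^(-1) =[0, 12, 6, 3, 4, 8, 13, 1, 14, 9, 10, 11, 7, 2, 5] =(1 12 7)(2 6 13)(5 8 14)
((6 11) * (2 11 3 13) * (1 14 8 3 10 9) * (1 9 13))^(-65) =(1 3 8 14) =[0, 3, 2, 8, 4, 5, 6, 7, 14, 9, 10, 11, 12, 13, 1]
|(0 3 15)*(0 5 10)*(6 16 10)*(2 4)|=|(0 3 15 5 6 16 10)(2 4)|=14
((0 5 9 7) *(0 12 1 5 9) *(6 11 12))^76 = (0 11)(1 7)(5 6)(9 12) = [11, 7, 2, 3, 4, 6, 5, 1, 8, 12, 10, 0, 9]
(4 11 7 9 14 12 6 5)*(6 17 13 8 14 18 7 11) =[0, 1, 2, 3, 6, 4, 5, 9, 14, 18, 10, 11, 17, 8, 12, 15, 16, 13, 7] =(4 6 5)(7 9 18)(8 14 12 17 13)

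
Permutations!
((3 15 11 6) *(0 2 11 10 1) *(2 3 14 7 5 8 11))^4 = (0 1 10 15 3)(5 14 11)(6 8 7) = [1, 10, 2, 0, 4, 14, 8, 6, 7, 9, 15, 5, 12, 13, 11, 3]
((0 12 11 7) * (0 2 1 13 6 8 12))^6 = (1 7 12 6)(2 11 8 13) = [0, 7, 11, 3, 4, 5, 1, 12, 13, 9, 10, 8, 6, 2]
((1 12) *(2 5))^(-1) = (1 12)(2 5) = [0, 12, 5, 3, 4, 2, 6, 7, 8, 9, 10, 11, 1]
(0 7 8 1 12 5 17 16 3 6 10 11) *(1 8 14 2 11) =(0 7 14 2 11)(1 12 5 17 16 3 6 10) =[7, 12, 11, 6, 4, 17, 10, 14, 8, 9, 1, 0, 5, 13, 2, 15, 3, 16]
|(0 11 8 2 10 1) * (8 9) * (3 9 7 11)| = 14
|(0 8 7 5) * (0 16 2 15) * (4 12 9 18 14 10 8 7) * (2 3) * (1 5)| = 56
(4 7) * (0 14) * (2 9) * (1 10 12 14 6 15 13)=(0 6 15 13 1 10 12 14)(2 9)(4 7)=[6, 10, 9, 3, 7, 5, 15, 4, 8, 2, 12, 11, 14, 1, 0, 13]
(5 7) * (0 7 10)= (0 7 5 10)= [7, 1, 2, 3, 4, 10, 6, 5, 8, 9, 0]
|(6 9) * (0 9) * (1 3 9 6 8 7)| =|(0 6)(1 3 9 8 7)| =10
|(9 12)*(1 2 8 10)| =4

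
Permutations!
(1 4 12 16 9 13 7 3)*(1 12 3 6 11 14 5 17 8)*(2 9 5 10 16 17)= (1 4 3 12 17 8)(2 9 13 7 6 11 14 10 16 5)= [0, 4, 9, 12, 3, 2, 11, 6, 1, 13, 16, 14, 17, 7, 10, 15, 5, 8]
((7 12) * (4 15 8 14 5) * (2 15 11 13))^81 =[0, 1, 15, 3, 11, 4, 6, 12, 14, 9, 10, 13, 7, 2, 5, 8] =(2 15 8 14 5 4 11 13)(7 12)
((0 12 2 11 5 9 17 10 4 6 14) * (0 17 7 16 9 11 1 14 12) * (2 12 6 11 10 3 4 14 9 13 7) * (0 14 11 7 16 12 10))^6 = (0 12 17 11 4)(3 5 7 14 10) = [12, 1, 2, 5, 0, 7, 6, 14, 8, 9, 3, 4, 17, 13, 10, 15, 16, 11]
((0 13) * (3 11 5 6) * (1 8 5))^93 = (0 13)(1 6)(3 8)(5 11) = [13, 6, 2, 8, 4, 11, 1, 7, 3, 9, 10, 5, 12, 0]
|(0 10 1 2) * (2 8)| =5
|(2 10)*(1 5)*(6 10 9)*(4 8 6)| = |(1 5)(2 9 4 8 6 10)| = 6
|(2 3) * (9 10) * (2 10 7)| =|(2 3 10 9 7)| =5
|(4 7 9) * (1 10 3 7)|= |(1 10 3 7 9 4)|= 6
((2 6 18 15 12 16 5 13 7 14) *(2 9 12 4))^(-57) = (2 15 6 4 18)(5 16 12 9 14 7 13) = [0, 1, 15, 3, 18, 16, 4, 13, 8, 14, 10, 11, 9, 5, 7, 6, 12, 17, 2]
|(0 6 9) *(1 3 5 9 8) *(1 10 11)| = |(0 6 8 10 11 1 3 5 9)| = 9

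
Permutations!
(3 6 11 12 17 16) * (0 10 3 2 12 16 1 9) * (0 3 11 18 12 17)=(0 10 11 16 2 17 1 9 3 6 18 12)=[10, 9, 17, 6, 4, 5, 18, 7, 8, 3, 11, 16, 0, 13, 14, 15, 2, 1, 12]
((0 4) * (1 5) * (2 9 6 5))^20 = (9) = [0, 1, 2, 3, 4, 5, 6, 7, 8, 9]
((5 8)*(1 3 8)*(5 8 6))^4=(8)=[0, 1, 2, 3, 4, 5, 6, 7, 8]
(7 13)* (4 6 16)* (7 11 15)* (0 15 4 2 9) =(0 15 7 13 11 4 6 16 2 9) =[15, 1, 9, 3, 6, 5, 16, 13, 8, 0, 10, 4, 12, 11, 14, 7, 2]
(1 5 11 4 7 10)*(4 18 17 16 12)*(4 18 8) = [0, 5, 2, 3, 7, 11, 6, 10, 4, 9, 1, 8, 18, 13, 14, 15, 12, 16, 17] = (1 5 11 8 4 7 10)(12 18 17 16)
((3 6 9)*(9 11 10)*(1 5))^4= (3 9 10 11 6)= [0, 1, 2, 9, 4, 5, 3, 7, 8, 10, 11, 6]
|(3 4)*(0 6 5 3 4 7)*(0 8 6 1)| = |(0 1)(3 7 8 6 5)| = 10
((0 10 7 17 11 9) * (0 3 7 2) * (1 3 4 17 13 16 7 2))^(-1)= (0 2 3 1 10)(4 9 11 17)(7 16 13)= [2, 10, 3, 1, 9, 5, 6, 16, 8, 11, 0, 17, 12, 7, 14, 15, 13, 4]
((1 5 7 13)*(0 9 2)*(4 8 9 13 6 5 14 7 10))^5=(0 6 9 14 4 13 5 2 7 8 1 10)=[6, 10, 7, 3, 13, 2, 9, 8, 1, 14, 0, 11, 12, 5, 4]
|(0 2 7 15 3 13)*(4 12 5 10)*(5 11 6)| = 6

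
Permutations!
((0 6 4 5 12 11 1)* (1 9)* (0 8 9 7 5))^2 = (0 4 6)(1 9 8)(5 11)(7 12) = [4, 9, 2, 3, 6, 11, 0, 12, 1, 8, 10, 5, 7]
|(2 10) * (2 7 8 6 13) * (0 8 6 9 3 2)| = |(0 8 9 3 2 10 7 6 13)| = 9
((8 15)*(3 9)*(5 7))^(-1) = (3 9)(5 7)(8 15) = [0, 1, 2, 9, 4, 7, 6, 5, 15, 3, 10, 11, 12, 13, 14, 8]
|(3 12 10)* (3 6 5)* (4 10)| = 6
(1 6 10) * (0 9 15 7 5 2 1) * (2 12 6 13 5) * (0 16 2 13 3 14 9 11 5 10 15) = (0 11 5 12 6 15 7 13 10 16 2 1 3 14 9) = [11, 3, 1, 14, 4, 12, 15, 13, 8, 0, 16, 5, 6, 10, 9, 7, 2]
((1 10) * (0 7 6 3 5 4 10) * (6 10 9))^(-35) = [7, 0, 2, 3, 4, 5, 6, 10, 8, 9, 1] = (0 7 10 1)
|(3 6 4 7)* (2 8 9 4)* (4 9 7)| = |(9)(2 8 7 3 6)| = 5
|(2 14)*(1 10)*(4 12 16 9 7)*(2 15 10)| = 5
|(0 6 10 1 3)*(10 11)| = 6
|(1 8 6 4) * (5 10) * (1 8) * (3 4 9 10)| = |(3 4 8 6 9 10 5)| = 7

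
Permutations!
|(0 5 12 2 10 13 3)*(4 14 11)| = 21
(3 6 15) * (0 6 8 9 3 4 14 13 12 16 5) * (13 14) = [6, 1, 2, 8, 13, 0, 15, 7, 9, 3, 10, 11, 16, 12, 14, 4, 5] = (0 6 15 4 13 12 16 5)(3 8 9)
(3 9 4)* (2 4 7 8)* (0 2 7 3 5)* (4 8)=(0 2 8 7 4 5)(3 9)=[2, 1, 8, 9, 5, 0, 6, 4, 7, 3]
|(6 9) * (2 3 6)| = |(2 3 6 9)| = 4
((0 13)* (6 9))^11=[13, 1, 2, 3, 4, 5, 9, 7, 8, 6, 10, 11, 12, 0]=(0 13)(6 9)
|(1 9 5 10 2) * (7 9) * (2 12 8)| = 8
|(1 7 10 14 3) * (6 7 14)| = |(1 14 3)(6 7 10)| = 3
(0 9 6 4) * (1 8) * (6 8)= (0 9 8 1 6 4)= [9, 6, 2, 3, 0, 5, 4, 7, 1, 8]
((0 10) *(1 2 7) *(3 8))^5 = (0 10)(1 7 2)(3 8) = [10, 7, 1, 8, 4, 5, 6, 2, 3, 9, 0]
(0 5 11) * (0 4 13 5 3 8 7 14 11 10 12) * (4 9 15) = (0 3 8 7 14 11 9 15 4 13 5 10 12) = [3, 1, 2, 8, 13, 10, 6, 14, 7, 15, 12, 9, 0, 5, 11, 4]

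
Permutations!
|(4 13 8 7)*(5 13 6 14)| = |(4 6 14 5 13 8 7)| = 7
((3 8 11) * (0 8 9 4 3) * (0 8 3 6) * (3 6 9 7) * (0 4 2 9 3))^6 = (11)(0 6 4 3 7) = [6, 1, 2, 7, 3, 5, 4, 0, 8, 9, 10, 11]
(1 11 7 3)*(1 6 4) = (1 11 7 3 6 4) = [0, 11, 2, 6, 1, 5, 4, 3, 8, 9, 10, 7]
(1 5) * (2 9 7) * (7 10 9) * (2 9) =(1 5)(2 7 9 10) =[0, 5, 7, 3, 4, 1, 6, 9, 8, 10, 2]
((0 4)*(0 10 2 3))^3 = (0 2 4 3 10) = [2, 1, 4, 10, 3, 5, 6, 7, 8, 9, 0]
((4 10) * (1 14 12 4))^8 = (1 4 14 10 12) = [0, 4, 2, 3, 14, 5, 6, 7, 8, 9, 12, 11, 1, 13, 10]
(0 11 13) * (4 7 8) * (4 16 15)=(0 11 13)(4 7 8 16 15)=[11, 1, 2, 3, 7, 5, 6, 8, 16, 9, 10, 13, 12, 0, 14, 4, 15]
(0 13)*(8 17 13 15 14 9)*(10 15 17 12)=(0 17 13)(8 12 10 15 14 9)=[17, 1, 2, 3, 4, 5, 6, 7, 12, 8, 15, 11, 10, 0, 9, 14, 16, 13]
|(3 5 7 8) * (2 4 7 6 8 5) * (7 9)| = |(2 4 9 7 5 6 8 3)| = 8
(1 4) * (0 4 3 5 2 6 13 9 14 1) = [4, 3, 6, 5, 0, 2, 13, 7, 8, 14, 10, 11, 12, 9, 1] = (0 4)(1 3 5 2 6 13 9 14)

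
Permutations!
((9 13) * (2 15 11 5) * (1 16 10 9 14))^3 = (1 9)(2 5 11 15)(10 14)(13 16) = [0, 9, 5, 3, 4, 11, 6, 7, 8, 1, 14, 15, 12, 16, 10, 2, 13]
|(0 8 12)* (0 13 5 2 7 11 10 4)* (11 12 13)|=10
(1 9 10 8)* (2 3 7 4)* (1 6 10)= (1 9)(2 3 7 4)(6 10 8)= [0, 9, 3, 7, 2, 5, 10, 4, 6, 1, 8]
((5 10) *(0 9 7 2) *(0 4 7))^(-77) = [9, 1, 4, 3, 7, 10, 6, 2, 8, 0, 5] = (0 9)(2 4 7)(5 10)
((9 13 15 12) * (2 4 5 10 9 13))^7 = [0, 1, 5, 3, 10, 9, 6, 7, 8, 4, 2, 11, 13, 15, 14, 12] = (2 5 9 4 10)(12 13 15)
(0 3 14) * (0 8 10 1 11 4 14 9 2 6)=(0 3 9 2 6)(1 11 4 14 8 10)=[3, 11, 6, 9, 14, 5, 0, 7, 10, 2, 1, 4, 12, 13, 8]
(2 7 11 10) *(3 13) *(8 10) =[0, 1, 7, 13, 4, 5, 6, 11, 10, 9, 2, 8, 12, 3] =(2 7 11 8 10)(3 13)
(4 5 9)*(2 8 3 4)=(2 8 3 4 5 9)=[0, 1, 8, 4, 5, 9, 6, 7, 3, 2]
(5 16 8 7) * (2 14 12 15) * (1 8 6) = (1 8 7 5 16 6)(2 14 12 15) = [0, 8, 14, 3, 4, 16, 1, 5, 7, 9, 10, 11, 15, 13, 12, 2, 6]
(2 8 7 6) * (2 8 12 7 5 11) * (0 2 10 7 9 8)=(0 2 12 9 8 5 11 10 7 6)=[2, 1, 12, 3, 4, 11, 0, 6, 5, 8, 7, 10, 9]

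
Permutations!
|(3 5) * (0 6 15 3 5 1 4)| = |(0 6 15 3 1 4)| = 6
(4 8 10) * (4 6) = (4 8 10 6) = [0, 1, 2, 3, 8, 5, 4, 7, 10, 9, 6]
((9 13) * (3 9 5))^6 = [0, 1, 2, 13, 4, 9, 6, 7, 8, 5, 10, 11, 12, 3] = (3 13)(5 9)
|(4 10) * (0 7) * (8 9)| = |(0 7)(4 10)(8 9)| = 2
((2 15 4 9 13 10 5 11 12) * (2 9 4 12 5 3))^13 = (2 3 10 13 9 12 15)(5 11) = [0, 1, 3, 10, 4, 11, 6, 7, 8, 12, 13, 5, 15, 9, 14, 2]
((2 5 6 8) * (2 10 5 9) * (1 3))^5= (1 3)(2 9)(5 6 8 10)= [0, 3, 9, 1, 4, 6, 8, 7, 10, 2, 5]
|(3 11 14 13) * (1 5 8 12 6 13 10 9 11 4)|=8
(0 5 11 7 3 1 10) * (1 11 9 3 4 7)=(0 5 9 3 11 1 10)(4 7)=[5, 10, 2, 11, 7, 9, 6, 4, 8, 3, 0, 1]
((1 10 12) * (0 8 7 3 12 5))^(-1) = (0 5 10 1 12 3 7 8) = [5, 12, 2, 7, 4, 10, 6, 8, 0, 9, 1, 11, 3]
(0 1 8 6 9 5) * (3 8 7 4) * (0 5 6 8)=[1, 7, 2, 0, 3, 5, 9, 4, 8, 6]=(0 1 7 4 3)(6 9)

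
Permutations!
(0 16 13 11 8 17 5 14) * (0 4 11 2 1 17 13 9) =(0 16 9)(1 17 5 14 4 11 8 13 2) =[16, 17, 1, 3, 11, 14, 6, 7, 13, 0, 10, 8, 12, 2, 4, 15, 9, 5]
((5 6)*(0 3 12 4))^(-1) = (0 4 12 3)(5 6) = [4, 1, 2, 0, 12, 6, 5, 7, 8, 9, 10, 11, 3]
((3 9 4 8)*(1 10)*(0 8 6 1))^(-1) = (0 10 1 6 4 9 3 8) = [10, 6, 2, 8, 9, 5, 4, 7, 0, 3, 1]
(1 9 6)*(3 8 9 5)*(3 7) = [0, 5, 2, 8, 4, 7, 1, 3, 9, 6] = (1 5 7 3 8 9 6)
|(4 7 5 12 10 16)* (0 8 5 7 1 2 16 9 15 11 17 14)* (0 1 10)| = 20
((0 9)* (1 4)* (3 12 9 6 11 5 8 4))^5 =(0 4)(1 6)(3 11)(5 12)(8 9) =[4, 6, 2, 11, 0, 12, 1, 7, 9, 8, 10, 3, 5]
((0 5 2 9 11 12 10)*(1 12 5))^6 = (0 12)(1 10)(2 11)(5 9) = [12, 10, 11, 3, 4, 9, 6, 7, 8, 5, 1, 2, 0]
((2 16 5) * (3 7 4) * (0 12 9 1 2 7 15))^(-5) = (0 5 12 7 9 4 1 3 2 15 16) = [5, 3, 15, 2, 1, 12, 6, 9, 8, 4, 10, 11, 7, 13, 14, 16, 0]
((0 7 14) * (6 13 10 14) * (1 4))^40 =(0 10 6)(7 14 13) =[10, 1, 2, 3, 4, 5, 0, 14, 8, 9, 6, 11, 12, 7, 13]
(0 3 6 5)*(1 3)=(0 1 3 6 5)=[1, 3, 2, 6, 4, 0, 5]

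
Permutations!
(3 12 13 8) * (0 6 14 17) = (0 6 14 17)(3 12 13 8) = [6, 1, 2, 12, 4, 5, 14, 7, 3, 9, 10, 11, 13, 8, 17, 15, 16, 0]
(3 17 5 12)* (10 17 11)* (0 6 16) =(0 6 16)(3 11 10 17 5 12) =[6, 1, 2, 11, 4, 12, 16, 7, 8, 9, 17, 10, 3, 13, 14, 15, 0, 5]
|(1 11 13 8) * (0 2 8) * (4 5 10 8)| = 9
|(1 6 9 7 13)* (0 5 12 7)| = |(0 5 12 7 13 1 6 9)| = 8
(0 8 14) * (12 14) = [8, 1, 2, 3, 4, 5, 6, 7, 12, 9, 10, 11, 14, 13, 0] = (0 8 12 14)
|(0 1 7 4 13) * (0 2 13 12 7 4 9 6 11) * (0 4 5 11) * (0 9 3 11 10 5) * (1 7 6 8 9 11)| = |(0 7 3 1)(2 13)(4 12 6 11)(5 10)(8 9)| = 4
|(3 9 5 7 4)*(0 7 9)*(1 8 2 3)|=|(0 7 4 1 8 2 3)(5 9)|=14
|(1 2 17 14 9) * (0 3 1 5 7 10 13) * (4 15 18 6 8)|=|(0 3 1 2 17 14 9 5 7 10 13)(4 15 18 6 8)|=55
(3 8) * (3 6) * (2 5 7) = (2 5 7)(3 8 6) = [0, 1, 5, 8, 4, 7, 3, 2, 6]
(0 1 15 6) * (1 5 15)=(0 5 15 6)=[5, 1, 2, 3, 4, 15, 0, 7, 8, 9, 10, 11, 12, 13, 14, 6]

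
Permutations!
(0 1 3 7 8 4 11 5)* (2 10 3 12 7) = (0 1 12 7 8 4 11 5)(2 10 3) = [1, 12, 10, 2, 11, 0, 6, 8, 4, 9, 3, 5, 7]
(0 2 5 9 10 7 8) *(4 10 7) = [2, 1, 5, 3, 10, 9, 6, 8, 0, 7, 4] = (0 2 5 9 7 8)(4 10)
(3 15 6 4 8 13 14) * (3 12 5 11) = (3 15 6 4 8 13 14 12 5 11) = [0, 1, 2, 15, 8, 11, 4, 7, 13, 9, 10, 3, 5, 14, 12, 6]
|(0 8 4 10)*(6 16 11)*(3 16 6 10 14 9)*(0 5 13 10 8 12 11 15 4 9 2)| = 33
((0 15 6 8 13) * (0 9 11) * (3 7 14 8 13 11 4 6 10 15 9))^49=(0 11 8 14 7 3 13 6 4 9)(10 15)=[11, 1, 2, 13, 9, 5, 4, 3, 14, 0, 15, 8, 12, 6, 7, 10]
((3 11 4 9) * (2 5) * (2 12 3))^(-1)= (2 9 4 11 3 12 5)= [0, 1, 9, 12, 11, 2, 6, 7, 8, 4, 10, 3, 5]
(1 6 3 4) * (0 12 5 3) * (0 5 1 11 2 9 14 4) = (0 12 1 6 5 3)(2 9 14 4 11) = [12, 6, 9, 0, 11, 3, 5, 7, 8, 14, 10, 2, 1, 13, 4]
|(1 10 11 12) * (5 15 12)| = 6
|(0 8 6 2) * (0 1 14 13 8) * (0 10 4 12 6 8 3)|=10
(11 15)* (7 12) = (7 12)(11 15) = [0, 1, 2, 3, 4, 5, 6, 12, 8, 9, 10, 15, 7, 13, 14, 11]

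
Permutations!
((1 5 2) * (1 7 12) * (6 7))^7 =(1 5 2 6 7 12) =[0, 5, 6, 3, 4, 2, 7, 12, 8, 9, 10, 11, 1]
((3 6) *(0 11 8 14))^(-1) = [14, 1, 2, 6, 4, 5, 3, 7, 11, 9, 10, 0, 12, 13, 8] = (0 14 8 11)(3 6)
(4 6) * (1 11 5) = [0, 11, 2, 3, 6, 1, 4, 7, 8, 9, 10, 5] = (1 11 5)(4 6)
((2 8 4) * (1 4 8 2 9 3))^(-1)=[0, 3, 2, 9, 1, 5, 6, 7, 8, 4]=(1 3 9 4)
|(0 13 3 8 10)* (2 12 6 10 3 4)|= 14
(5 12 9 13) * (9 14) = (5 12 14 9 13) = [0, 1, 2, 3, 4, 12, 6, 7, 8, 13, 10, 11, 14, 5, 9]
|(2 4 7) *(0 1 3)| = |(0 1 3)(2 4 7)| = 3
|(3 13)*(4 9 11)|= |(3 13)(4 9 11)|= 6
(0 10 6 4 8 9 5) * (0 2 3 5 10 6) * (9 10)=(0 6 4 8 10)(2 3 5)=[6, 1, 3, 5, 8, 2, 4, 7, 10, 9, 0]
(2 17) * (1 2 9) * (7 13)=(1 2 17 9)(7 13)=[0, 2, 17, 3, 4, 5, 6, 13, 8, 1, 10, 11, 12, 7, 14, 15, 16, 9]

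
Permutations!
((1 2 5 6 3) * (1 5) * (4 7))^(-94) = (7)(3 6 5) = [0, 1, 2, 6, 4, 3, 5, 7]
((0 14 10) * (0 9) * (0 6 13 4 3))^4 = (0 6)(3 9)(4 10)(13 14) = [6, 1, 2, 9, 10, 5, 0, 7, 8, 3, 4, 11, 12, 14, 13]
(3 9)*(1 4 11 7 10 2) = (1 4 11 7 10 2)(3 9) = [0, 4, 1, 9, 11, 5, 6, 10, 8, 3, 2, 7]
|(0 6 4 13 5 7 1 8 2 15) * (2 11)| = |(0 6 4 13 5 7 1 8 11 2 15)| = 11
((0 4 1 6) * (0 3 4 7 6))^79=(0 7 6 3 4 1)=[7, 0, 2, 4, 1, 5, 3, 6]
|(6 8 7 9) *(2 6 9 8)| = 2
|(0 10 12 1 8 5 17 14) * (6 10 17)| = |(0 17 14)(1 8 5 6 10 12)| = 6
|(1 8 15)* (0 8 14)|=5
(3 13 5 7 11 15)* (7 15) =[0, 1, 2, 13, 4, 15, 6, 11, 8, 9, 10, 7, 12, 5, 14, 3] =(3 13 5 15)(7 11)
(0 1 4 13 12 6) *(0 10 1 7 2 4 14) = (0 7 2 4 13 12 6 10 1 14) = [7, 14, 4, 3, 13, 5, 10, 2, 8, 9, 1, 11, 6, 12, 0]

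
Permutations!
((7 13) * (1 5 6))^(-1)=(1 6 5)(7 13)=[0, 6, 2, 3, 4, 1, 5, 13, 8, 9, 10, 11, 12, 7]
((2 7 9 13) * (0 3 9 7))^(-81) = (0 2 13 9 3) = [2, 1, 13, 0, 4, 5, 6, 7, 8, 3, 10, 11, 12, 9]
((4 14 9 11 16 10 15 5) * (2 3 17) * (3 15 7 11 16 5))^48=(17)=[0, 1, 2, 3, 4, 5, 6, 7, 8, 9, 10, 11, 12, 13, 14, 15, 16, 17]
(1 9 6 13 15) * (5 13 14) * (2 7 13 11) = [0, 9, 7, 3, 4, 11, 14, 13, 8, 6, 10, 2, 12, 15, 5, 1] = (1 9 6 14 5 11 2 7 13 15)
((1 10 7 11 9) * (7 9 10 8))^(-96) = (11) = [0, 1, 2, 3, 4, 5, 6, 7, 8, 9, 10, 11]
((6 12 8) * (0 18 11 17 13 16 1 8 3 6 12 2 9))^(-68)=(0 6 8 13 18 2 12 16 11 9 3 1 17)=[6, 17, 12, 1, 4, 5, 8, 7, 13, 3, 10, 9, 16, 18, 14, 15, 11, 0, 2]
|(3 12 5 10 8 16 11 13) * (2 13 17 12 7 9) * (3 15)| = 42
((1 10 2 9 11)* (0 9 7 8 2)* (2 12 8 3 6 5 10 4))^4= (12)(0 4 6 9 2 5 11 7 10 1 3)= [4, 3, 5, 0, 6, 11, 9, 10, 8, 2, 1, 7, 12]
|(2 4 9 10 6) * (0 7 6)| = |(0 7 6 2 4 9 10)| = 7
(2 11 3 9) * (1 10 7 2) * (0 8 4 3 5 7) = (0 8 4 3 9 1 10)(2 11 5 7) = [8, 10, 11, 9, 3, 7, 6, 2, 4, 1, 0, 5]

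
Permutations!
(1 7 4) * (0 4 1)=(0 4)(1 7)=[4, 7, 2, 3, 0, 5, 6, 1]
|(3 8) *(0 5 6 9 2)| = |(0 5 6 9 2)(3 8)| = 10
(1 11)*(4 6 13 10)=(1 11)(4 6 13 10)=[0, 11, 2, 3, 6, 5, 13, 7, 8, 9, 4, 1, 12, 10]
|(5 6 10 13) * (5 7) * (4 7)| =|(4 7 5 6 10 13)| =6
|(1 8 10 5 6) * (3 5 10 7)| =6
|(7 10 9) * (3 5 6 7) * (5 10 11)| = 12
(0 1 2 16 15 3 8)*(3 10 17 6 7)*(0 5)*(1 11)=[11, 2, 16, 8, 4, 0, 7, 3, 5, 9, 17, 1, 12, 13, 14, 10, 15, 6]=(0 11 1 2 16 15 10 17 6 7 3 8 5)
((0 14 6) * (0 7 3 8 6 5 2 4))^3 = (0 2 14 4 5)(3 7 6 8) = [2, 1, 14, 7, 5, 0, 8, 6, 3, 9, 10, 11, 12, 13, 4]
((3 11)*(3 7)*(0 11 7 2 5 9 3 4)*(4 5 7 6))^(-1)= (0 4 6 3 9 5 7 2 11)= [4, 1, 11, 9, 6, 7, 3, 2, 8, 5, 10, 0]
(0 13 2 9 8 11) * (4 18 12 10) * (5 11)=(0 13 2 9 8 5 11)(4 18 12 10)=[13, 1, 9, 3, 18, 11, 6, 7, 5, 8, 4, 0, 10, 2, 14, 15, 16, 17, 12]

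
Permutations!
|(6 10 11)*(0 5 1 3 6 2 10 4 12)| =21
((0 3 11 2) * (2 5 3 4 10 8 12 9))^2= (0 10 12 2 4 8 9)(3 5 11)= [10, 1, 4, 5, 8, 11, 6, 7, 9, 0, 12, 3, 2]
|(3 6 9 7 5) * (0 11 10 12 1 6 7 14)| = |(0 11 10 12 1 6 9 14)(3 7 5)| = 24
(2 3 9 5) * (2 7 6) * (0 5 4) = (0 5 7 6 2 3 9 4) = [5, 1, 3, 9, 0, 7, 2, 6, 8, 4]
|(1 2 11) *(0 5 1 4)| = |(0 5 1 2 11 4)| = 6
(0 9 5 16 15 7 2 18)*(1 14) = (0 9 5 16 15 7 2 18)(1 14) = [9, 14, 18, 3, 4, 16, 6, 2, 8, 5, 10, 11, 12, 13, 1, 7, 15, 17, 0]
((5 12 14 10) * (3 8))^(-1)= (3 8)(5 10 14 12)= [0, 1, 2, 8, 4, 10, 6, 7, 3, 9, 14, 11, 5, 13, 12]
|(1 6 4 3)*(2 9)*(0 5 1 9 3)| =15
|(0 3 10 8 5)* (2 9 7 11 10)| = 9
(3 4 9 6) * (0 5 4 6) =(0 5 4 9)(3 6) =[5, 1, 2, 6, 9, 4, 3, 7, 8, 0]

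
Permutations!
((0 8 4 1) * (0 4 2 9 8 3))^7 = (0 3)(1 4)(2 9 8) = [3, 4, 9, 0, 1, 5, 6, 7, 2, 8]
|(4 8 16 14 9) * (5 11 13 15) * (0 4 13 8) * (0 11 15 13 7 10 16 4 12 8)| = 10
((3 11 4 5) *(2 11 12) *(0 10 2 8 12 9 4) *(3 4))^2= (12)(0 2)(10 11)= [2, 1, 0, 3, 4, 5, 6, 7, 8, 9, 11, 10, 12]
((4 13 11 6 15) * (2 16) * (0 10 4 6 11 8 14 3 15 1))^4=(16)(0 8 6 4 3)(1 13 15 10 14)=[8, 13, 2, 0, 3, 5, 4, 7, 6, 9, 14, 11, 12, 15, 1, 10, 16]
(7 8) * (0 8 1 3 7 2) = [8, 3, 0, 7, 4, 5, 6, 1, 2] = (0 8 2)(1 3 7)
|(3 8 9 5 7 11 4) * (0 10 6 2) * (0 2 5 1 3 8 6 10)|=|(1 3 6 5 7 11 4 8 9)|=9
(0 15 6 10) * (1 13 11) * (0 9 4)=(0 15 6 10 9 4)(1 13 11)=[15, 13, 2, 3, 0, 5, 10, 7, 8, 4, 9, 1, 12, 11, 14, 6]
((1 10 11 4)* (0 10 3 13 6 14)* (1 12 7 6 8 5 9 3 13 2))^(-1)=(0 14 6 7 12 4 11 10)(1 2 3 9 5 8 13)=[14, 2, 3, 9, 11, 8, 7, 12, 13, 5, 0, 10, 4, 1, 6]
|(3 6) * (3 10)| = |(3 6 10)| = 3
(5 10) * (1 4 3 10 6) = (1 4 3 10 5 6) = [0, 4, 2, 10, 3, 6, 1, 7, 8, 9, 5]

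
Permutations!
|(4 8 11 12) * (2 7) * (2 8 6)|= |(2 7 8 11 12 4 6)|= 7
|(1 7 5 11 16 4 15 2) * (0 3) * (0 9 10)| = 8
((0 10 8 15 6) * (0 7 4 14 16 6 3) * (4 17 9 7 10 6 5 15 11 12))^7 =[14, 1, 2, 4, 6, 11, 16, 17, 15, 7, 5, 3, 0, 13, 10, 12, 8, 9] =(0 14 10 5 11 3 4 6 16 8 15 12)(7 17 9)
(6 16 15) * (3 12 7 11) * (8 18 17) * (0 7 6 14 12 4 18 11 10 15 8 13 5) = [7, 1, 2, 4, 18, 0, 16, 10, 11, 9, 15, 3, 6, 5, 12, 14, 8, 13, 17] = (0 7 10 15 14 12 6 16 8 11 3 4 18 17 13 5)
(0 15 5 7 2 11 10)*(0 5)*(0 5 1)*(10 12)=[15, 0, 11, 3, 4, 7, 6, 2, 8, 9, 1, 12, 10, 13, 14, 5]=(0 15 5 7 2 11 12 10 1)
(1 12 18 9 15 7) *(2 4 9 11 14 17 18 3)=(1 12 3 2 4 9 15 7)(11 14 17 18)=[0, 12, 4, 2, 9, 5, 6, 1, 8, 15, 10, 14, 3, 13, 17, 7, 16, 18, 11]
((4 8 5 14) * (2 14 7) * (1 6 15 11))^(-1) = [0, 11, 7, 3, 14, 8, 1, 5, 4, 9, 10, 15, 12, 13, 2, 6] = (1 11 15 6)(2 7 5 8 4 14)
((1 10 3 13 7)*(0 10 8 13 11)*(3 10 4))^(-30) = (0 3)(1 13)(4 11)(7 8) = [3, 13, 2, 0, 11, 5, 6, 8, 7, 9, 10, 4, 12, 1]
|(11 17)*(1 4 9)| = 6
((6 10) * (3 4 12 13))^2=(3 12)(4 13)=[0, 1, 2, 12, 13, 5, 6, 7, 8, 9, 10, 11, 3, 4]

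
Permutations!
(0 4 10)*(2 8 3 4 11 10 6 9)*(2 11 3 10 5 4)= (0 3 2 8 10)(4 6 9 11 5)= [3, 1, 8, 2, 6, 4, 9, 7, 10, 11, 0, 5]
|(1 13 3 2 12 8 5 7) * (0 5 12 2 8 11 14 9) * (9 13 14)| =11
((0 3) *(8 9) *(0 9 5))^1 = (0 3 9 8 5) = [3, 1, 2, 9, 4, 0, 6, 7, 5, 8]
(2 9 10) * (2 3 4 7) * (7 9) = (2 7)(3 4 9 10) = [0, 1, 7, 4, 9, 5, 6, 2, 8, 10, 3]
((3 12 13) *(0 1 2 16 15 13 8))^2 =[2, 16, 15, 8, 4, 5, 6, 7, 1, 9, 10, 11, 0, 12, 14, 3, 13] =(0 2 15 3 8 1 16 13 12)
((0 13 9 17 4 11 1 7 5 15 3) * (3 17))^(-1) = (0 3 9 13)(1 11 4 17 15 5 7) = [3, 11, 2, 9, 17, 7, 6, 1, 8, 13, 10, 4, 12, 0, 14, 5, 16, 15]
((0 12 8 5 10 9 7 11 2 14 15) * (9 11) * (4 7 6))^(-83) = (0 14 11 5 12 15 2 10 8)(4 7 9 6) = [14, 1, 10, 3, 7, 12, 4, 9, 0, 6, 8, 5, 15, 13, 11, 2]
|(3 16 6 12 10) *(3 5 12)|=|(3 16 6)(5 12 10)|=3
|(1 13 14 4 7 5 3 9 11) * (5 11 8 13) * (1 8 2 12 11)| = |(1 5 3 9 2 12 11 8 13 14 4 7)| = 12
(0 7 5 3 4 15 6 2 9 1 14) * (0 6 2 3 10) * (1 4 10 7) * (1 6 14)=[6, 1, 9, 10, 15, 7, 3, 5, 8, 4, 0, 11, 12, 13, 14, 2]=(0 6 3 10)(2 9 4 15)(5 7)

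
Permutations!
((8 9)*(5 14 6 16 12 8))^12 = [0, 1, 2, 3, 4, 8, 5, 7, 16, 12, 10, 11, 6, 13, 9, 15, 14] = (5 8 16 14 9 12 6)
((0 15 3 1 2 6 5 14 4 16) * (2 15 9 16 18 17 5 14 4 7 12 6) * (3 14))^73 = (0 9 16)(1 7 3 14 6 15 12)(4 18 17 5) = [9, 7, 2, 14, 18, 4, 15, 3, 8, 16, 10, 11, 1, 13, 6, 12, 0, 5, 17]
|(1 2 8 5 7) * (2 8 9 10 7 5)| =|(1 8 2 9 10 7)| =6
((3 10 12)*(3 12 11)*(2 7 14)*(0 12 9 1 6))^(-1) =[6, 9, 14, 11, 4, 5, 1, 2, 8, 12, 3, 10, 0, 13, 7] =(0 6 1 9 12)(2 14 7)(3 11 10)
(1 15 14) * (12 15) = (1 12 15 14) = [0, 12, 2, 3, 4, 5, 6, 7, 8, 9, 10, 11, 15, 13, 1, 14]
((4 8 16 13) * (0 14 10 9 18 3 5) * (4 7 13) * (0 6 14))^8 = (3 5 6 14 10 9 18)(4 16 8) = [0, 1, 2, 5, 16, 6, 14, 7, 4, 18, 9, 11, 12, 13, 10, 15, 8, 17, 3]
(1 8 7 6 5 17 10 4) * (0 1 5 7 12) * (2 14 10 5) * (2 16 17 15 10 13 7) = (0 1 8 12)(2 14 13 7 6)(4 16 17 5 15 10) = [1, 8, 14, 3, 16, 15, 2, 6, 12, 9, 4, 11, 0, 7, 13, 10, 17, 5]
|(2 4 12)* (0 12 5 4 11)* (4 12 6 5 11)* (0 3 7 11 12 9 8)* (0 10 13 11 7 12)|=|(0 6 5 9 8 10 13 11 3 12 2 4)|=12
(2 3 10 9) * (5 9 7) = (2 3 10 7 5 9) = [0, 1, 3, 10, 4, 9, 6, 5, 8, 2, 7]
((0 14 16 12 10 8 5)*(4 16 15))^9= (16)= [0, 1, 2, 3, 4, 5, 6, 7, 8, 9, 10, 11, 12, 13, 14, 15, 16]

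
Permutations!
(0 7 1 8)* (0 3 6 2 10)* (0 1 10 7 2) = (0 2 7 10 1 8 3 6) = [2, 8, 7, 6, 4, 5, 0, 10, 3, 9, 1]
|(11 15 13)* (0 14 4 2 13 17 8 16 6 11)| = |(0 14 4 2 13)(6 11 15 17 8 16)| = 30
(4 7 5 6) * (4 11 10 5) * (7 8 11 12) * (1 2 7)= (1 2 7 4 8 11 10 5 6 12)= [0, 2, 7, 3, 8, 6, 12, 4, 11, 9, 5, 10, 1]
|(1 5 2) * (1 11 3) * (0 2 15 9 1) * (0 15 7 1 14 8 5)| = 11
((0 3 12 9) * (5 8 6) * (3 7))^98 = (0 12 7 9 3)(5 6 8) = [12, 1, 2, 0, 4, 6, 8, 9, 5, 3, 10, 11, 7]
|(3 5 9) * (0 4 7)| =3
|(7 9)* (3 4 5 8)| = 4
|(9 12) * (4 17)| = 2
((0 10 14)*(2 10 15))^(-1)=[14, 1, 15, 3, 4, 5, 6, 7, 8, 9, 2, 11, 12, 13, 10, 0]=(0 14 10 2 15)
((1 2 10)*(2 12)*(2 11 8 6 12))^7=(1 2 10)(6 8 11 12)=[0, 2, 10, 3, 4, 5, 8, 7, 11, 9, 1, 12, 6]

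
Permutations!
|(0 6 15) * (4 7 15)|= |(0 6 4 7 15)|= 5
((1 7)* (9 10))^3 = (1 7)(9 10) = [0, 7, 2, 3, 4, 5, 6, 1, 8, 10, 9]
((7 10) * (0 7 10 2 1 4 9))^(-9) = (10)(0 1)(2 9)(4 7) = [1, 0, 9, 3, 7, 5, 6, 4, 8, 2, 10]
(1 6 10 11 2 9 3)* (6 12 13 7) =(1 12 13 7 6 10 11 2 9 3) =[0, 12, 9, 1, 4, 5, 10, 6, 8, 3, 11, 2, 13, 7]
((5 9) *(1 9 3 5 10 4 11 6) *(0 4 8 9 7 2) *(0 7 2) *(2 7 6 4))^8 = (11)(0 1 2 7 6)(8 10 9) = [1, 2, 7, 3, 4, 5, 0, 6, 10, 8, 9, 11]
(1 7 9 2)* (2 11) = [0, 7, 1, 3, 4, 5, 6, 9, 8, 11, 10, 2] = (1 7 9 11 2)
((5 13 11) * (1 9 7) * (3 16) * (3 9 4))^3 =[0, 16, 2, 7, 9, 5, 6, 3, 8, 4, 10, 11, 12, 13, 14, 15, 1] =(1 16)(3 7)(4 9)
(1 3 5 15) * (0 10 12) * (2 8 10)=(0 2 8 10 12)(1 3 5 15)=[2, 3, 8, 5, 4, 15, 6, 7, 10, 9, 12, 11, 0, 13, 14, 1]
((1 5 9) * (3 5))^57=(1 3 5 9)=[0, 3, 2, 5, 4, 9, 6, 7, 8, 1]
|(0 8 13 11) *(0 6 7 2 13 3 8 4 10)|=30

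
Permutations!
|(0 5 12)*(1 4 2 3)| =12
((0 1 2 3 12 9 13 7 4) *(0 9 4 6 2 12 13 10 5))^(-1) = [5, 0, 6, 2, 12, 10, 7, 13, 8, 4, 9, 11, 1, 3] = (0 5 10 9 4 12 1)(2 6 7 13 3)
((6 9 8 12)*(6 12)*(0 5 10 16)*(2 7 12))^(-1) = (0 16 10 5)(2 12 7)(6 8 9) = [16, 1, 12, 3, 4, 0, 8, 2, 9, 6, 5, 11, 7, 13, 14, 15, 10]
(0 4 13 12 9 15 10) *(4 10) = (0 10)(4 13 12 9 15) = [10, 1, 2, 3, 13, 5, 6, 7, 8, 15, 0, 11, 9, 12, 14, 4]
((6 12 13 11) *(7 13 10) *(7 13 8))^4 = [0, 1, 2, 3, 4, 5, 11, 7, 8, 9, 12, 13, 6, 10] = (6 11 13 10 12)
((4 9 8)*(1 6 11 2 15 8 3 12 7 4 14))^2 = [0, 11, 8, 7, 3, 5, 2, 9, 1, 12, 10, 15, 4, 13, 6, 14] = (1 11 15 14 6 2 8)(3 7 9 12 4)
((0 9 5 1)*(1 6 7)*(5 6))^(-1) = (0 1 7 6 9) = [1, 7, 2, 3, 4, 5, 9, 6, 8, 0]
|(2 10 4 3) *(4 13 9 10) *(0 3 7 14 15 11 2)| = 6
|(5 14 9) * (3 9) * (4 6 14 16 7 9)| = 4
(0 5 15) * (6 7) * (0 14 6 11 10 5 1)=[1, 0, 2, 3, 4, 15, 7, 11, 8, 9, 5, 10, 12, 13, 6, 14]=(0 1)(5 15 14 6 7 11 10)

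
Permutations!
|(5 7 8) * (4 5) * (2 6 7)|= |(2 6 7 8 4 5)|= 6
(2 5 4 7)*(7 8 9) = (2 5 4 8 9 7) = [0, 1, 5, 3, 8, 4, 6, 2, 9, 7]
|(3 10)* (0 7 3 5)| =5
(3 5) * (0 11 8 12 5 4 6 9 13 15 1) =[11, 0, 2, 4, 6, 3, 9, 7, 12, 13, 10, 8, 5, 15, 14, 1] =(0 11 8 12 5 3 4 6 9 13 15 1)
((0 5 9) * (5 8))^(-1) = (0 9 5 8) = [9, 1, 2, 3, 4, 8, 6, 7, 0, 5]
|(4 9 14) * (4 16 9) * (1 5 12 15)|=|(1 5 12 15)(9 14 16)|=12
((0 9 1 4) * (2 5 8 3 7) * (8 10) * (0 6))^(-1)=(0 6 4 1 9)(2 7 3 8 10 5)=[6, 9, 7, 8, 1, 2, 4, 3, 10, 0, 5]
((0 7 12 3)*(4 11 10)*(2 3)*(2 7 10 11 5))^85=[10, 1, 3, 0, 5, 2, 6, 12, 8, 9, 4, 11, 7]=(0 10 4 5 2 3)(7 12)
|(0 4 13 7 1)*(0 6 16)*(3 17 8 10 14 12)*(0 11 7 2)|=60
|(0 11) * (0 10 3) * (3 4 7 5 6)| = |(0 11 10 4 7 5 6 3)| = 8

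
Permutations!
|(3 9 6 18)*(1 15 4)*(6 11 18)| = |(1 15 4)(3 9 11 18)| = 12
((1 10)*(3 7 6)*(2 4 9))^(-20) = (10)(2 4 9)(3 7 6) = [0, 1, 4, 7, 9, 5, 3, 6, 8, 2, 10]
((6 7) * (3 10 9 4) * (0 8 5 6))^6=(0 8 5 6 7)(3 9)(4 10)=[8, 1, 2, 9, 10, 6, 7, 0, 5, 3, 4]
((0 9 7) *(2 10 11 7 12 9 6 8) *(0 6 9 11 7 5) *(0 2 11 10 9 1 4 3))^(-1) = [3, 0, 5, 4, 1, 11, 7, 10, 6, 2, 12, 8, 9] = (0 3 4 1)(2 5 11 8 6 7 10 12 9)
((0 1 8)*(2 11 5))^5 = [8, 0, 5, 3, 4, 11, 6, 7, 1, 9, 10, 2] = (0 8 1)(2 5 11)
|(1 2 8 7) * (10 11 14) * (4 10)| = |(1 2 8 7)(4 10 11 14)| = 4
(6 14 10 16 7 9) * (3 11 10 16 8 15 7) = [0, 1, 2, 11, 4, 5, 14, 9, 15, 6, 8, 10, 12, 13, 16, 7, 3] = (3 11 10 8 15 7 9 6 14 16)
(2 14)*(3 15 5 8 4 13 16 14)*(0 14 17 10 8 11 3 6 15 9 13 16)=(0 14 2 6 15 5 11 3 9 13)(4 16 17 10 8)=[14, 1, 6, 9, 16, 11, 15, 7, 4, 13, 8, 3, 12, 0, 2, 5, 17, 10]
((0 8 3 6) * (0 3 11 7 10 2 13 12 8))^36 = (2 13 12 8 11 7 10) = [0, 1, 13, 3, 4, 5, 6, 10, 11, 9, 2, 7, 8, 12]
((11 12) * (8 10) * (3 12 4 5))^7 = (3 11 5 12 4)(8 10) = [0, 1, 2, 11, 3, 12, 6, 7, 10, 9, 8, 5, 4]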